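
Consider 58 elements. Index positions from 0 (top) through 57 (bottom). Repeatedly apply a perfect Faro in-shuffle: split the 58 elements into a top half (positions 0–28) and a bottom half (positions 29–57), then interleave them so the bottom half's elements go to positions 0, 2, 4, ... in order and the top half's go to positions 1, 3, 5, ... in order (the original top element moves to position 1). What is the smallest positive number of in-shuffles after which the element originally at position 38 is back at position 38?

Follow position 38 under repeated in-shuffles:
38 → 18 → 37 → 16 → 33 → 8 → 17 → 35 → ... → 38 (length 58)
It first returns after 58 in-shuffles.

58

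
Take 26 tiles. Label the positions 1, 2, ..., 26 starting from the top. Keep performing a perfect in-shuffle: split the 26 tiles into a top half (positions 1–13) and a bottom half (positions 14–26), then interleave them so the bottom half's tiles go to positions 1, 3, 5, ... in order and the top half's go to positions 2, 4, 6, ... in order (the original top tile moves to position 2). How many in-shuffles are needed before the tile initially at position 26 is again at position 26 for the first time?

Follow position 26 under repeated in-shuffles:
26 → 25 → 23 → 19 → 11 → 22 → 17 → 7 → 14 → 1 → 2 → 4 → 8 → 16 → 5 → 10 → 20 → 13 → 26
It first returns after 18 in-shuffles.

18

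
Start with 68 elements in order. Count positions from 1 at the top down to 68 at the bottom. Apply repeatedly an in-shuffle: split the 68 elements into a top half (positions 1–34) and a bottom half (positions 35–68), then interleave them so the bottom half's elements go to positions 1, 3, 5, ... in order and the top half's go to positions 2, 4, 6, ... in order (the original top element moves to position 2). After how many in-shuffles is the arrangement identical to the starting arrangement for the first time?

The in-shuffle permutes the 68 positions with cycle lengths [2, 11, 11, 22, 22].
Every element is home exactly when every cycle has completed a whole number of laps, i.e. after lcm(2, 11, 22) = 22 in-shuffles.

22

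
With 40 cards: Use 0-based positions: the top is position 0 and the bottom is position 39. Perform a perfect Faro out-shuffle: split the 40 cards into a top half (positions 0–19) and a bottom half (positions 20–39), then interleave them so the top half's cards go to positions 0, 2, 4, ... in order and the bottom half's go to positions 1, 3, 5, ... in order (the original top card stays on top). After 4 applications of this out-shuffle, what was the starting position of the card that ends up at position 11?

8

Work backwards from position 11, undoing one out-shuffle at a time:
11 ← 25 ← 32 ← 16 ← 8
So the card now at position 11 started at position 8.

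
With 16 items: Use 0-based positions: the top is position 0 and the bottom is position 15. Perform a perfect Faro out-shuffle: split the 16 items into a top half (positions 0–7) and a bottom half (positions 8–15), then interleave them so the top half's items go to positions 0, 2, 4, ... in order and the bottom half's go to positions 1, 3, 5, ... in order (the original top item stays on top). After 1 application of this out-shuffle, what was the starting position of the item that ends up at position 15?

Work backwards from position 15, undoing one out-shuffle at a time:
15 ← 15
So the item now at position 15 started at position 15.

15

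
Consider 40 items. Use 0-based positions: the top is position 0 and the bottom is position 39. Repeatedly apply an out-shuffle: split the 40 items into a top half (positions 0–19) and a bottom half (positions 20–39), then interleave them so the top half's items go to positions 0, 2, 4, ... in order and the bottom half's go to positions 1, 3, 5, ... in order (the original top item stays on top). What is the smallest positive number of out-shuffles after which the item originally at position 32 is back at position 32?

Follow position 32 under repeated out-shuffles:
32 → 25 → 11 → 22 → 5 → 10 → 20 → 1 → 2 → 4 → 8 → 16 → 32
It first returns after 12 out-shuffles.

12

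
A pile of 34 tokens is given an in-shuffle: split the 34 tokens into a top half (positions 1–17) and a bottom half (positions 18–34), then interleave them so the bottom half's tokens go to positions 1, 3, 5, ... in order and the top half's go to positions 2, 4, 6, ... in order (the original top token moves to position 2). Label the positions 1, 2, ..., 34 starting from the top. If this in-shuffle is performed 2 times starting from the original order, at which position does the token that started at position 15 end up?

25

Track the token's position through each in-shuffle:
15 → 30 → 25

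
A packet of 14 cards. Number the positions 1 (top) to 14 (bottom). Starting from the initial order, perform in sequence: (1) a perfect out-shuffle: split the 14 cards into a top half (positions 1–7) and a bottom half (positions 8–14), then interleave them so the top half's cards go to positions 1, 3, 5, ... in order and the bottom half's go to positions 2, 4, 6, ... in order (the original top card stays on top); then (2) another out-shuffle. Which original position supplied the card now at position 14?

Undo the operations in reverse order, starting from position 14:
  undo op 2 (out-shuffle, from bottom half): 14 ← 14
  undo op 1 (out-shuffle, from bottom half): 14 ← 14
So the card at position 14 came from original position 14.

14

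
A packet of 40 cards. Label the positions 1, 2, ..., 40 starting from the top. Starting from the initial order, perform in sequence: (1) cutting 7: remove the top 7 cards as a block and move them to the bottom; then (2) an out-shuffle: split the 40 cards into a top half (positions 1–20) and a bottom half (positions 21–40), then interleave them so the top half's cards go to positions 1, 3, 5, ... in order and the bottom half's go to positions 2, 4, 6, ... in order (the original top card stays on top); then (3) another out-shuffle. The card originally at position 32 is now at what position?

Track the card from position 32 forward through each operation:
  after op 1 (cut 7): 32 → 25
  after op 2 (out-shuffle): 25 → 10
  after op 3 (out-shuffle): 10 → 19

19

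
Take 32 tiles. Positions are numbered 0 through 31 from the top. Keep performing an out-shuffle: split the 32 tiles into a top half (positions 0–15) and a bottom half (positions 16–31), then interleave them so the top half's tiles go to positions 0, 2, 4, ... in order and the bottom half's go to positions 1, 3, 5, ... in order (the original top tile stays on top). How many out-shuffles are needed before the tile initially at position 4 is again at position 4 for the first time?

5

Follow position 4 under repeated out-shuffles:
4 → 8 → 16 → 1 → 2 → 4
It first returns after 5 out-shuffles.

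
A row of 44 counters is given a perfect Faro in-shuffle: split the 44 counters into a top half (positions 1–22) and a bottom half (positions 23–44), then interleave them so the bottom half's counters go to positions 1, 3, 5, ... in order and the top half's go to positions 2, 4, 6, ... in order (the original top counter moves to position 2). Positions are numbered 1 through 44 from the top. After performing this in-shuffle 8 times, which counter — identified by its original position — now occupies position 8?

38

Work backwards from position 8, undoing one in-shuffle at a time:
8 ← 4 ← 2 ← 1 ← 23 ← 34 ← 17 ← 31 ← 38
So the counter now at position 8 started at position 38.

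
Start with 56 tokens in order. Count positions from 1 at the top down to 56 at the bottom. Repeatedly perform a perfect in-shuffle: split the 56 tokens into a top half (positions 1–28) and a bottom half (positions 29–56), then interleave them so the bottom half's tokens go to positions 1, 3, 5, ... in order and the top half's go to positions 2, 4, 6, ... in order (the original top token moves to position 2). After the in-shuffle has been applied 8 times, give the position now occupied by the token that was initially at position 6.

Track the token's position through each in-shuffle:
6 → 12 → 24 → 48 → 39 → 21 → 42 → 27 → 54

54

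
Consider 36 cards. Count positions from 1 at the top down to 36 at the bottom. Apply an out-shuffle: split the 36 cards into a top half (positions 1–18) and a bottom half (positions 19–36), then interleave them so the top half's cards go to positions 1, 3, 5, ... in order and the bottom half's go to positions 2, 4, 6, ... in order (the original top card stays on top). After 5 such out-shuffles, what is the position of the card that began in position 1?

Position 1 is a fixed point of every out-shuffle, so the card never moves.

1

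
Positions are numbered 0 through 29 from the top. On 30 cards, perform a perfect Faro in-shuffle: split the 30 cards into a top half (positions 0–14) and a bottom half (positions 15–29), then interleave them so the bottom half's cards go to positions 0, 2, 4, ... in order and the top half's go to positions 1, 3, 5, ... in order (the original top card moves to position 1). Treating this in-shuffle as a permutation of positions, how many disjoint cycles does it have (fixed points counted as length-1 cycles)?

6

Trace each unvisited position around until it returns:
(0 1 3 7 15) (2 5 11 23 16) (4 9 19 8 17) (6 13 27 24 18) (10 21 12 25 20) (14 29 28 26 22)
6 cycles in total.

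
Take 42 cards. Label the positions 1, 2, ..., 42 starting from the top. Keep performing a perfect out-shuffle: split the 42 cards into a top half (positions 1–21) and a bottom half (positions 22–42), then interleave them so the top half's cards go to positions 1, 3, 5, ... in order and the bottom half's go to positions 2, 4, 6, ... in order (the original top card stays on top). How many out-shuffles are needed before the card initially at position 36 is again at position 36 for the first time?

20

Follow position 36 under repeated out-shuffles:
36 → 30 → 18 → 35 → 28 → 14 → 27 → 12 → 23 → 4 → 7 → 13 → 25 → 8 → 15 → 29 → 16 → 31 → 20 → 39 → 36
It first returns after 20 out-shuffles.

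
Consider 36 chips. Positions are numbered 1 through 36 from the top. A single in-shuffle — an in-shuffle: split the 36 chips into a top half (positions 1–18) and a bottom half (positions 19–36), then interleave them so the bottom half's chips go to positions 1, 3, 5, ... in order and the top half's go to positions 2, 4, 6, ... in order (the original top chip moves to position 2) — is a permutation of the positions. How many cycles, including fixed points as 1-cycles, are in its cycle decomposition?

Trace each unvisited position around until it returns:
(1 2 4 8 16 32 ... len 36)
1 cycle in total.

1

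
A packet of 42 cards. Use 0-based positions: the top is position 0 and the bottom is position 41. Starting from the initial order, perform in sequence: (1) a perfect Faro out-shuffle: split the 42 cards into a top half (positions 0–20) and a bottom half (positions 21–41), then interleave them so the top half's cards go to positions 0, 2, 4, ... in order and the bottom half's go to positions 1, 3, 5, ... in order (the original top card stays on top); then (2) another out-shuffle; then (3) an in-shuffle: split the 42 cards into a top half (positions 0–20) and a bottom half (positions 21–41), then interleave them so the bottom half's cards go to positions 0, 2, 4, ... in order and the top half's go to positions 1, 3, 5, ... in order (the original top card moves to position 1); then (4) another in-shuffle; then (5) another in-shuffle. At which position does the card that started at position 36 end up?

3

Track the card from position 36 forward through each operation:
  after op 1 (out-shuffle): 36 → 31
  after op 2 (out-shuffle): 31 → 21
  after op 3 (in-shuffle): 21 → 0
  after op 4 (in-shuffle): 0 → 1
  after op 5 (in-shuffle): 1 → 3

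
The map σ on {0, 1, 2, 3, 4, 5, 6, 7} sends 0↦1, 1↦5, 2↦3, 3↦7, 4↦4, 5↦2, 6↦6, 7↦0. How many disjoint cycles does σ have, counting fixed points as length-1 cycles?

3

Cycle decomposition: (0 1 5 2 3 7) (4) (6).
3 cycles.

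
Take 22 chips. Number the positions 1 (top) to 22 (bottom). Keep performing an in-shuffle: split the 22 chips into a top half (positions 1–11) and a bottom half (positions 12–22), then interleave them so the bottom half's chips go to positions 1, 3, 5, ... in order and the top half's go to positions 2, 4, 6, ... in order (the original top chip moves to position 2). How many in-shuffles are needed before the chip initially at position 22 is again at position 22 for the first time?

Follow position 22 under repeated in-shuffles:
22 → 21 → 19 → 15 → 7 → 14 → 5 → 10 → 20 → 17 → 11 → 22
It first returns after 11 in-shuffles.

11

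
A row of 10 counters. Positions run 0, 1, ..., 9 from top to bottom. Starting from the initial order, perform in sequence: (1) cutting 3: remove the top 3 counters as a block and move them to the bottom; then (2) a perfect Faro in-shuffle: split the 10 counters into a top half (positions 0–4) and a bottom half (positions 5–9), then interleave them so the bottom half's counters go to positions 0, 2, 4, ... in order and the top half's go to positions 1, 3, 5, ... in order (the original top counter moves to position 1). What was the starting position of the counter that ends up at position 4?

0

Undo the operations in reverse order, starting from position 4:
  undo op 2 (in-shuffle, from bottom half): 4 ← 7
  undo op 1 (cut 3): 7 ← 0
So the counter at position 4 came from original position 0.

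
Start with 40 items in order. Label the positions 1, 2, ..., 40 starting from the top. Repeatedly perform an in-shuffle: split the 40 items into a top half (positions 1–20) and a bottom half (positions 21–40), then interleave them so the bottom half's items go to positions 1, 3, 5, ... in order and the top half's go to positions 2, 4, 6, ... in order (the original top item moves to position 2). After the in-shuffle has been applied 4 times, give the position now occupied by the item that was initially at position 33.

Track the item's position through each in-shuffle:
33 → 25 → 9 → 18 → 36

36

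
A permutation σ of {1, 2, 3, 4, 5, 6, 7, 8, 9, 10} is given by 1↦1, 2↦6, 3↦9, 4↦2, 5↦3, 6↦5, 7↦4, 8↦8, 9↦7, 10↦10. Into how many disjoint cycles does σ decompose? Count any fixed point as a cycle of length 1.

4

Cycle decomposition: (1) (2 6 5 3 9 7 4) (8) (10).
4 cycles.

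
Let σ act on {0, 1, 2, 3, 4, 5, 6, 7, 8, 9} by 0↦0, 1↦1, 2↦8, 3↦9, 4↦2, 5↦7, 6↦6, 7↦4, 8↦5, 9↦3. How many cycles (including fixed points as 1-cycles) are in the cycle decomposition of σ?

Cycle decomposition: (0) (1) (2 8 5 7 4) (3 9) (6).
5 cycles.

5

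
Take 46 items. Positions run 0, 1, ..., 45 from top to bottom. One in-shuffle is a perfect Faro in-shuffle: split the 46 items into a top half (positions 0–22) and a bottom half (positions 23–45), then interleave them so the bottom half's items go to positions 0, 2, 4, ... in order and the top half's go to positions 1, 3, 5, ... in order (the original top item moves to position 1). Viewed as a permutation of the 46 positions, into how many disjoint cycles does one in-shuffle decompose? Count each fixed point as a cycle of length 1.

Trace each unvisited position around until it returns:
(0 1 3 7 15 31 ... len 23) (4 9 19 39 32 18 ... len 23)
2 cycles in total.

2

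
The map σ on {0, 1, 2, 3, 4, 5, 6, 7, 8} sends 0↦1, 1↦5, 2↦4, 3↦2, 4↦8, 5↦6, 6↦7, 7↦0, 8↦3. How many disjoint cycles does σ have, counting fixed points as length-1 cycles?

2

Cycle decomposition: (0 1 5 6 7) (2 4 8 3).
2 cycles.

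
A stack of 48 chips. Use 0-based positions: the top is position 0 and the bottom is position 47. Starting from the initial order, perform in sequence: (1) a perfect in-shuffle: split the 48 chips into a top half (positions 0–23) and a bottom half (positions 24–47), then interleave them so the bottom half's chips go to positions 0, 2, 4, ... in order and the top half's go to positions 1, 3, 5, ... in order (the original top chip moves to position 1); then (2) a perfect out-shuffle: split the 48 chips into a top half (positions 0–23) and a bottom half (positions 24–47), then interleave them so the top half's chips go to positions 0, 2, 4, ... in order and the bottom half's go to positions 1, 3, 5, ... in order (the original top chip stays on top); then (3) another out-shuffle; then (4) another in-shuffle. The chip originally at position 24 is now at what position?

1

Track the chip from position 24 forward through each operation:
  after op 1 (in-shuffle): 24 → 0
  after op 2 (out-shuffle): 0 → 0
  after op 3 (out-shuffle): 0 → 0
  after op 4 (in-shuffle): 0 → 1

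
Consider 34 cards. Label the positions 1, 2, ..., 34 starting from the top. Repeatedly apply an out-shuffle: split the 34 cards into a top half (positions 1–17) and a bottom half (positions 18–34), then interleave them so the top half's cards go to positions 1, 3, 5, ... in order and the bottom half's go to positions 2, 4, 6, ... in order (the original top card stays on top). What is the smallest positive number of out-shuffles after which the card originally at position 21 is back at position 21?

Follow position 21 under repeated out-shuffles:
21 → 8 → 15 → 29 → 24 → 14 → 27 → 20 → 6 → 11 → 21
It first returns after 10 out-shuffles.

10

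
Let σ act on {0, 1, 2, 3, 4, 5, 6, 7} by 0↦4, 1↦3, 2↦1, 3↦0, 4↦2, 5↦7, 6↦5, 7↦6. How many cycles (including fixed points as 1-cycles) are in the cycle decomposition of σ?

2

Cycle decomposition: (0 4 2 1 3) (5 7 6).
2 cycles.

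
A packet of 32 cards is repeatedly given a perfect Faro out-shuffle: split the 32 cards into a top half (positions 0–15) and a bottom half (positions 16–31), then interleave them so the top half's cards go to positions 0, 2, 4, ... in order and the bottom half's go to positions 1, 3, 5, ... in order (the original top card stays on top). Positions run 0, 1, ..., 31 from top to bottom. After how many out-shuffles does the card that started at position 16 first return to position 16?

Follow position 16 under repeated out-shuffles:
16 → 1 → 2 → 4 → 8 → 16
It first returns after 5 out-shuffles.

5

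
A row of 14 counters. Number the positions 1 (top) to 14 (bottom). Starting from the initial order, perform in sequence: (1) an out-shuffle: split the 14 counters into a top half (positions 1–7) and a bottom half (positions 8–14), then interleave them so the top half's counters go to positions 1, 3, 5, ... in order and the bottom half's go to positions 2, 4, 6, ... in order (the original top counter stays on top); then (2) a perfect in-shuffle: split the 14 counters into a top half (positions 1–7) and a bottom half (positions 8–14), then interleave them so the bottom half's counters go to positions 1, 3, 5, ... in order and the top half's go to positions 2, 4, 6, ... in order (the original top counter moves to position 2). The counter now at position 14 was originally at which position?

4

Undo the operations in reverse order, starting from position 14:
  undo op 2 (in-shuffle, from top half): 14 ← 7
  undo op 1 (out-shuffle, from top half): 7 ← 4
So the counter at position 14 came from original position 4.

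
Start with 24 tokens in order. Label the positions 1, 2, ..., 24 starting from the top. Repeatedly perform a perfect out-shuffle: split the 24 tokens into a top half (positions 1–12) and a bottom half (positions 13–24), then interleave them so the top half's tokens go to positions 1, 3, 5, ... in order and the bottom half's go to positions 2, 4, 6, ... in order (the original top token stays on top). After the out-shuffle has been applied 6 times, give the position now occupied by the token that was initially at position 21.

Track the token's position through each out-shuffle:
21 → 18 → 12 → 23 → 22 → 20 → 16

16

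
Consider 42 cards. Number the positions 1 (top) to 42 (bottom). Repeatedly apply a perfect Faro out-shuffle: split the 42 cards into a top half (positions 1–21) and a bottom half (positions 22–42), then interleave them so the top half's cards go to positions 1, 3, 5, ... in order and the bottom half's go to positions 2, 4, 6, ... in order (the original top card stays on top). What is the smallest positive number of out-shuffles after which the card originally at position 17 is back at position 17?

Follow position 17 under repeated out-shuffles:
17 → 33 → 24 → 6 → 11 → 21 → 41 → 40 → 38 → 34 → 26 → 10 → 19 → 37 → 32 → 22 → 2 → 3 → 5 → 9 → 17
It first returns after 20 out-shuffles.

20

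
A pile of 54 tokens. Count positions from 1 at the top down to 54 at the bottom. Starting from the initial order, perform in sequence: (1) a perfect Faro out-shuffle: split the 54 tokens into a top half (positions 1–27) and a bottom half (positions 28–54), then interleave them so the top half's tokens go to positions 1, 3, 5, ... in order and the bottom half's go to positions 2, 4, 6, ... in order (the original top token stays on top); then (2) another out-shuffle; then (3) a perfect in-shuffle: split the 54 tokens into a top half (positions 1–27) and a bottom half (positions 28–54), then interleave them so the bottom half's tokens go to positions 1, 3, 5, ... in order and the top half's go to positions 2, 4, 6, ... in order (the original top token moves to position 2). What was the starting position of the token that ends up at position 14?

Undo the operations in reverse order, starting from position 14:
  undo op 3 (in-shuffle, from top half): 14 ← 7
  undo op 2 (out-shuffle, from top half): 7 ← 4
  undo op 1 (out-shuffle, from bottom half): 4 ← 29
So the token at position 14 came from original position 29.

29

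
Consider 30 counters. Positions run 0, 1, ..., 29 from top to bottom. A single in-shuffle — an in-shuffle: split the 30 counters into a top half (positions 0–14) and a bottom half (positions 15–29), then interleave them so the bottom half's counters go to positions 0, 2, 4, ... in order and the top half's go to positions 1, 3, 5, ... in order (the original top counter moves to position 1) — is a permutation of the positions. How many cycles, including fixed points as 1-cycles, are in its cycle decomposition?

Trace each unvisited position around until it returns:
(0 1 3 7 15) (2 5 11 23 16) (4 9 19 8 17) (6 13 27 24 18) (10 21 12 25 20) (14 29 28 26 22)
6 cycles in total.

6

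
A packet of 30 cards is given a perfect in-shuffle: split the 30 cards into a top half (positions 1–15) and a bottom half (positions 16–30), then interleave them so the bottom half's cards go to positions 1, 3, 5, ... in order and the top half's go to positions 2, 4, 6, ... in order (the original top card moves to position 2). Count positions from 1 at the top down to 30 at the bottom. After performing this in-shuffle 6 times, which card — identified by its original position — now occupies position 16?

8

Work backwards from position 16, undoing one in-shuffle at a time:
16 ← 8 ← 4 ← 2 ← 1 ← 16 ← 8
So the card now at position 16 started at position 8.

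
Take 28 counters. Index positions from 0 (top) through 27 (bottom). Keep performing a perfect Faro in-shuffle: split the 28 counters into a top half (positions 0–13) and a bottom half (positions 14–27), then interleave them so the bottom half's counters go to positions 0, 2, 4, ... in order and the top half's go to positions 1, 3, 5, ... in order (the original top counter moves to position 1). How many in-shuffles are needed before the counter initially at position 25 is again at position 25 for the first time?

Follow position 25 under repeated in-shuffles:
25 → 22 → 16 → 4 → 9 → 19 → 10 → 21 → ... → 25 (length 28)
It first returns after 28 in-shuffles.

28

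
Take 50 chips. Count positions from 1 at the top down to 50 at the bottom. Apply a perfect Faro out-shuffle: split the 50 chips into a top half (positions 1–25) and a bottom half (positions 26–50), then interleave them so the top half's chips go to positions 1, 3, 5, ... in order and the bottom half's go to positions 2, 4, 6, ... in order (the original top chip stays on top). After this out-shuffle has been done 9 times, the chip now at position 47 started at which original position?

12

Work backwards from position 47, undoing one out-shuffle at a time:
47 ← 24 ← 37 ← 19 ← 10 ← 30 ← 40 ← 45 ← 23 ← 12
So the chip now at position 47 started at position 12.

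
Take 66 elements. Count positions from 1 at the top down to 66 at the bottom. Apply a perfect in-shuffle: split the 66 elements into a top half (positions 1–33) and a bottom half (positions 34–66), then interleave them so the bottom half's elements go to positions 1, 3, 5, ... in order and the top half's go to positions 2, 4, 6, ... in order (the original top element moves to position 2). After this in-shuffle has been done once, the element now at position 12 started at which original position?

6

Work backwards from position 12, undoing one in-shuffle at a time:
12 ← 6
So the element now at position 12 started at position 6.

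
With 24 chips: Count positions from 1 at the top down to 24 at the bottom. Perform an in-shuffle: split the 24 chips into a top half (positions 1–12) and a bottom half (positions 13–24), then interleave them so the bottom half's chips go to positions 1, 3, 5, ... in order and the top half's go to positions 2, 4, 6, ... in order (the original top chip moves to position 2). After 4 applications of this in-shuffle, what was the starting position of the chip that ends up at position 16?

Work backwards from position 16, undoing one in-shuffle at a time:
16 ← 8 ← 4 ← 2 ← 1
So the chip now at position 16 started at position 1.

1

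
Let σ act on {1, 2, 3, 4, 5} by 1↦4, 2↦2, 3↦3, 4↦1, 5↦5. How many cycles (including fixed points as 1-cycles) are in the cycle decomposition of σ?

4

Cycle decomposition: (1 4) (2) (3) (5).
4 cycles.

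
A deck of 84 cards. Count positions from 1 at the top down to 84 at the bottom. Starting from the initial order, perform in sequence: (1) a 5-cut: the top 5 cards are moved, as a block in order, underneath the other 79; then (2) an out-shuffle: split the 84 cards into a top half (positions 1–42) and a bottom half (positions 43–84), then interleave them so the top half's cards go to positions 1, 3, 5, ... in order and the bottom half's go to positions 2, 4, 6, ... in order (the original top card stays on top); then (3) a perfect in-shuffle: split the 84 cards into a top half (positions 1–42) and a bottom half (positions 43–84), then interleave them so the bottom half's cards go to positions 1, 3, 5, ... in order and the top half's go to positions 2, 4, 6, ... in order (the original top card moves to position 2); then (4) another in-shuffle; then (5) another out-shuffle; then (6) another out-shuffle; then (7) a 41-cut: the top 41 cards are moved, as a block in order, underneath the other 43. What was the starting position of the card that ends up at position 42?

Undo the operations in reverse order, starting from position 42:
  undo op 7 (cut 41): 42 ← 83
  undo op 6 (out-shuffle, from top half): 83 ← 42
  undo op 5 (out-shuffle, from bottom half): 42 ← 63
  undo op 4 (in-shuffle, from bottom half): 63 ← 74
  undo op 3 (in-shuffle, from top half): 74 ← 37
  undo op 2 (out-shuffle, from top half): 37 ← 19
  undo op 1 (cut 5): 19 ← 24
So the card at position 42 came from original position 24.

24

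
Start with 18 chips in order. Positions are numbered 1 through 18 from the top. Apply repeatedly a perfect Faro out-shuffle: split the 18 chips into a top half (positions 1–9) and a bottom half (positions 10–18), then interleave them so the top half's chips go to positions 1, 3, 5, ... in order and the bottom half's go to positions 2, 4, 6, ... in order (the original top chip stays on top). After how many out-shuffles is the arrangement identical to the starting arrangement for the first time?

The out-shuffle permutes the 18 positions with cycle lengths [1, 1, 8, 8].
Every chip is home exactly when every cycle has completed a whole number of laps, i.e. after lcm(1, 8) = 8 out-shuffles.

8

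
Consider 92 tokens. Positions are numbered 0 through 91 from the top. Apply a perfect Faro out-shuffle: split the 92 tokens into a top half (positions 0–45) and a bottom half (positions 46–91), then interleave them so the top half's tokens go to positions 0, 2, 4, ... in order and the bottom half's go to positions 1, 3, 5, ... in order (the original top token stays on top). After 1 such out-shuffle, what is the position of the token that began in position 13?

Track the token's position through each out-shuffle:
13 → 26

26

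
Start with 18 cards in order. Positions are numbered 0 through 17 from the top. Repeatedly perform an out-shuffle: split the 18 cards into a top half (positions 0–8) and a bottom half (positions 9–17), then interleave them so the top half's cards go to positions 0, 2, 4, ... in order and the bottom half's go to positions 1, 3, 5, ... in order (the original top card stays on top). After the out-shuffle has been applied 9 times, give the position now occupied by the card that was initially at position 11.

5

Track the card's position through each out-shuffle:
11 → 5 → 10 → 3 → 6 → 12 → 7 → 14 → 11 → 5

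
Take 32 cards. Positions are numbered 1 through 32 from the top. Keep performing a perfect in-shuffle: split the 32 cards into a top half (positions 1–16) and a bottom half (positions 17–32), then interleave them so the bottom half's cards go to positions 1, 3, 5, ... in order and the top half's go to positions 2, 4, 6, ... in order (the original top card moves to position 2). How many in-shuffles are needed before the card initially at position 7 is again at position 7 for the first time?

Follow position 7 under repeated in-shuffles:
7 → 14 → 28 → 23 → 13 → 26 → 19 → 5 → 10 → 20 → 7
It first returns after 10 in-shuffles.

10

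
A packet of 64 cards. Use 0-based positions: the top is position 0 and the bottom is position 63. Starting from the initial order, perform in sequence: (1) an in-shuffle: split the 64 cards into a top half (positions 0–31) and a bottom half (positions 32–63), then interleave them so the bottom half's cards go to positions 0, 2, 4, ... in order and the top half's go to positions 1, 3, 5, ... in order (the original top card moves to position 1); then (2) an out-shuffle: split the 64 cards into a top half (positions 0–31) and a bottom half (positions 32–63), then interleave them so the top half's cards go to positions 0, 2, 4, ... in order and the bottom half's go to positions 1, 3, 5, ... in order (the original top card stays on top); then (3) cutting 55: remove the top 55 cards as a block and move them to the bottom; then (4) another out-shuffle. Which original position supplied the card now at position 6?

14

Undo the operations in reverse order, starting from position 6:
  undo op 4 (out-shuffle, from top half): 6 ← 3
  undo op 3 (cut 55): 3 ← 58
  undo op 2 (out-shuffle, from top half): 58 ← 29
  undo op 1 (in-shuffle, from top half): 29 ← 14
So the card at position 6 came from original position 14.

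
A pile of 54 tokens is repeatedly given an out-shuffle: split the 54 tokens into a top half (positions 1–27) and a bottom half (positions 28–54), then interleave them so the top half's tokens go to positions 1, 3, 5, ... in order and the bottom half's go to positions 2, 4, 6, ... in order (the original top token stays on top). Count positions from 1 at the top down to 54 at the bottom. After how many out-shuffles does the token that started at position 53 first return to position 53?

52

Follow position 53 under repeated out-shuffles:
53 → 52 → 50 → 46 → 38 → 22 → 43 → 32 → ... → 53 (length 52)
It first returns after 52 out-shuffles.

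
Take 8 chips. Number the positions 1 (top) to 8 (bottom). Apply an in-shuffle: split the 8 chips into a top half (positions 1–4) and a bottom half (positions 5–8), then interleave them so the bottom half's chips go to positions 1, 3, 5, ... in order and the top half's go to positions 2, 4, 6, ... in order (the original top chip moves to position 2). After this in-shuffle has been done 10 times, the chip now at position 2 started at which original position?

8

Work backwards from position 2, undoing one in-shuffle at a time:
2 ← 1 ← 5 ← 7 ← 8 ← 4 ← 2 ← 1 ← 5 ← 7 ← 8
So the chip now at position 2 started at position 8.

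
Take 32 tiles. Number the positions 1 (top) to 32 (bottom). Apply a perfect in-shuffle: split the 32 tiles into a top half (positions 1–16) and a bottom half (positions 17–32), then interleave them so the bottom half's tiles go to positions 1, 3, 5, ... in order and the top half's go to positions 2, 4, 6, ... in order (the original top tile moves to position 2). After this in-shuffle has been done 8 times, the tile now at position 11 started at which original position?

11

Work backwards from position 11, undoing one in-shuffle at a time:
11 ← 22 ← 11 ← 22 ← 11 ← 22 ← 11 ← 22 ← 11
So the tile now at position 11 started at position 11.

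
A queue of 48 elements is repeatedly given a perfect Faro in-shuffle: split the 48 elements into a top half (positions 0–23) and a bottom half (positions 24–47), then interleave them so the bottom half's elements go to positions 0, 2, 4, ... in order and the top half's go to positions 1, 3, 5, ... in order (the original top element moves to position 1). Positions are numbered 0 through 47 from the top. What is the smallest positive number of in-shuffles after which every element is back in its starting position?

The in-shuffle permutes the 48 positions with cycle lengths [3, 3, 21, 21].
Every element is home exactly when every cycle has completed a whole number of laps, i.e. after lcm(3, 21) = 21 in-shuffles.

21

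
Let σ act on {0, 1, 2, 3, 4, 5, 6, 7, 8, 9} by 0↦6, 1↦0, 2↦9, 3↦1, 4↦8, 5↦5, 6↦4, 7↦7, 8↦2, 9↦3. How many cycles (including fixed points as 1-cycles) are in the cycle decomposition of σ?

3

Cycle decomposition: (0 6 4 8 2 9 3 1) (5) (7).
3 cycles.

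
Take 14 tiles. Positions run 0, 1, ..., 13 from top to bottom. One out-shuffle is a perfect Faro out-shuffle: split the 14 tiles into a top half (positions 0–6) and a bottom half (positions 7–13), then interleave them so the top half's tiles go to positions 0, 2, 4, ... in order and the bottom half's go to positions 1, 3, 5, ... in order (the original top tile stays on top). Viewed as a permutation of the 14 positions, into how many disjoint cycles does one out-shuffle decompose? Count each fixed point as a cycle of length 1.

3

Trace each unvisited position around until it returns:
(0) (1 2 4 8 3 6 ... len 12) (13)
3 cycles in total.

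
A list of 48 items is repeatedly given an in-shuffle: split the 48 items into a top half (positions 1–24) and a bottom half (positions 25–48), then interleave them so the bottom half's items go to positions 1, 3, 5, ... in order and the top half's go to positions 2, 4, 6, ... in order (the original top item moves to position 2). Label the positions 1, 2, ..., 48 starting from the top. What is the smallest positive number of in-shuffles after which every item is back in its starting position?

21

The in-shuffle permutes the 48 positions with cycle lengths [3, 3, 21, 21].
Every item is home exactly when every cycle has completed a whole number of laps, i.e. after lcm(3, 21) = 21 in-shuffles.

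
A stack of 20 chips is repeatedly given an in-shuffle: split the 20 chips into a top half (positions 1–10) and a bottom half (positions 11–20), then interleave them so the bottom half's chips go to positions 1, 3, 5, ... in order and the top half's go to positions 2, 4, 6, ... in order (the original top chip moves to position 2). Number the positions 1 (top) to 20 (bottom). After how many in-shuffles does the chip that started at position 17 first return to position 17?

Follow position 17 under repeated in-shuffles:
17 → 13 → 5 → 10 → 20 → 19 → 17
It first returns after 6 in-shuffles.

6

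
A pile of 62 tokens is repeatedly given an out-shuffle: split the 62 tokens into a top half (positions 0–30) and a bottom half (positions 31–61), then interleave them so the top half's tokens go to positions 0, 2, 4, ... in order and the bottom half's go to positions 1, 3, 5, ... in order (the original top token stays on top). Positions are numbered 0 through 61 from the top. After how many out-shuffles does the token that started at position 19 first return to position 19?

Follow position 19 under repeated out-shuffles:
19 → 38 → 15 → 30 → 60 → 59 → 57 → 53 → ... → 19 (length 60)
It first returns after 60 out-shuffles.

60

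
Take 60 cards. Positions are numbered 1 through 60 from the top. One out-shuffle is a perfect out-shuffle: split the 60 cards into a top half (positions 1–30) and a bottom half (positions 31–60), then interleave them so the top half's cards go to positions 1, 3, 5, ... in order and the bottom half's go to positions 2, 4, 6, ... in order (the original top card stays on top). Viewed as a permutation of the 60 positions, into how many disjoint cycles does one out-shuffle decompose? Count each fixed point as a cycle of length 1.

3

Trace each unvisited position around until it returns:
(1) (2 3 5 9 17 33 ... len 58) (60)
3 cycles in total.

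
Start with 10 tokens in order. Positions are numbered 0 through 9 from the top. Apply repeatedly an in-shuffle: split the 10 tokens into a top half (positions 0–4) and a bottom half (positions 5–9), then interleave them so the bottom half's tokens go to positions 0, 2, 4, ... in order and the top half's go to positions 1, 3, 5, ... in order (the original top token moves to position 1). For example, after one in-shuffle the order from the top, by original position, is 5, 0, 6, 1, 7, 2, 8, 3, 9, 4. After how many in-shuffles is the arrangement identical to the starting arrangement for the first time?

The in-shuffle permutes the 10 positions with cycle lengths [10].
Every token is home exactly when every cycle has completed a whole number of laps, i.e. after lcm(10) = 10 in-shuffles.

10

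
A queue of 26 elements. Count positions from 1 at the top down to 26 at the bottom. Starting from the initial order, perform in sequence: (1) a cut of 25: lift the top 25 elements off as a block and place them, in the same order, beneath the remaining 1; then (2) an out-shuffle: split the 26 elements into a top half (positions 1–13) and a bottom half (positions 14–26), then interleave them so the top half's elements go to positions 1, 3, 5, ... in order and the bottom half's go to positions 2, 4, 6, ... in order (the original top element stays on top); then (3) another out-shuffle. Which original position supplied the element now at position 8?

Undo the operations in reverse order, starting from position 8:
  undo op 3 (out-shuffle, from bottom half): 8 ← 17
  undo op 2 (out-shuffle, from top half): 17 ← 9
  undo op 1 (cut 25): 9 ← 8
So the element at position 8 came from original position 8.

8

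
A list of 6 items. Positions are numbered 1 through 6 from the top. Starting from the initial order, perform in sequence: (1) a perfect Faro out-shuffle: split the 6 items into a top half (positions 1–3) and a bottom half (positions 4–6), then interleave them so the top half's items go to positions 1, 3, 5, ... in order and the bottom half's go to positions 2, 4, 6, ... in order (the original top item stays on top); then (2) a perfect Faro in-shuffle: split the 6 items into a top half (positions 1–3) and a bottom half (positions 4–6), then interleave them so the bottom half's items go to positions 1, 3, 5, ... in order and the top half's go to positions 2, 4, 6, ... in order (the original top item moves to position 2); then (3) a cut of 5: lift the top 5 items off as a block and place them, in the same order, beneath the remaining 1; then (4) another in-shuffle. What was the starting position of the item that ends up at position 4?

Undo the operations in reverse order, starting from position 4:
  undo op 4 (in-shuffle, from top half): 4 ← 2
  undo op 3 (cut 5): 2 ← 1
  undo op 2 (in-shuffle, from bottom half): 1 ← 4
  undo op 1 (out-shuffle, from bottom half): 4 ← 5
So the item at position 4 came from original position 5.

5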